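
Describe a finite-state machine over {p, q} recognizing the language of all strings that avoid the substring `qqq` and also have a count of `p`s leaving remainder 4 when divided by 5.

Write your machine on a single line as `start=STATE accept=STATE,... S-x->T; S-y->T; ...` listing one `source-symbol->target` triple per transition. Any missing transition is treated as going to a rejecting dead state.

start=A; accept=K,N,P; A-p->B; A-q->C; B-p->D; B-q->E; C-p->B; C-q->F; D-p->G; D-q->H; E-p->D; E-q->I; F-p->B; F-q->J; G-p->K; G-q->L; H-p->G; H-q->M; I-p->D; I-q->J; J-p->J; J-q->J; K-p->A; K-q->N; L-p->K; L-q->O; M-p->G; M-q->J; N-p->A; N-q->P; O-p->K; O-q->J; P-p->A; P-q->J

Run two small machines in parallel and take their product. The first has 4 states tracking partial matches of the forbidden pattern `qqq`; the second has 5 states tracking the count of `p`s modulo 5. A product state is a pair (one from each), accepting exactly when both do. Equivalent product states are then merged.
16 states suffice.
       p  q 
>  A   B  C 
   B   D  E 
   C   B  F 
   D   G  H 
   E   D  I 
   F   B  J 
   G   K  L 
   H   G  M 
   I   D  J 
   J   J  J 
 * K   A  N 
   L   K  O 
   M   G  J 
 * N   A  P 
   O   K  J 
 * P   A  J 
(> = start, * = accepting)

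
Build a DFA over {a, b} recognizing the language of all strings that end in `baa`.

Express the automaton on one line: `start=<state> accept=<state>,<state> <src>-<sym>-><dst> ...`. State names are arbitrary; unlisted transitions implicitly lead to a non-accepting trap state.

Let each state record the length of the longest suffix of the input read so far that is also a prefix of `baa`. q1 means the last symbol is `b`; q2 means the last 2 symbols are `ba`; q3 means the last 3 symbols are `baa`. Accept only at q3, where the string currently ends in `baa`.
4 states suffice.
        a   b  
>  q0   q0  q1 
   q1   q2  q1 
   q2   q3  q1 
 * q3   q0  q1 
(> = start, * = accepting)

start=q0 accept=q3 q0-a->q0 q0-b->q1 q1-a->q2 q1-b->q1 q2-a->q3 q2-b->q1 q3-a->q0 q3-b->q1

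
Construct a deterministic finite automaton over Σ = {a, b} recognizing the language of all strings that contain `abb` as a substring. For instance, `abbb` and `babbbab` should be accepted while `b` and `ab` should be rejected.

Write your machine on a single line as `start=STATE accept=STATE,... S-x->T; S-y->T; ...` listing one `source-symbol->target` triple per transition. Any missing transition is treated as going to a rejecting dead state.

start=q0; accept=q3; q0-a->q1; q0-b->q0; q1-a->q1; q1-b->q2; q2-a->q1; q2-b->q3; q3-a->q3; q3-b->q3

States q0..q2 record the length of the longest prefix of `abb` that matches the current input suffix. Reaching q3 means `abb` has been seen, and we stay there forever. Accept from q3.
        a   b  
>  q0   q1  q0 
   q1   q1  q2 
   q2   q1  q3 
 * q3   q3  q3 
(> = start, * = accepting)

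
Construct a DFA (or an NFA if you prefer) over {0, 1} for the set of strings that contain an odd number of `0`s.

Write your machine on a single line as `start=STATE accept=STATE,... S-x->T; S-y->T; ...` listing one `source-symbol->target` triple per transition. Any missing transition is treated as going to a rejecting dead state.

Keep the running count of `0`s modulo 2: each `0` advances along the cycle s0 → s1 → s0 while other symbols loop. Accept at s1.
A 2-state machine:
        0   1  
>  s0   s1  s0 
 * s1   s0  s1 
(> = start, * = accepting)

start=s0; accept=s1; s0-0->s1; s0-1->s0; s1-0->s0; s1-1->s1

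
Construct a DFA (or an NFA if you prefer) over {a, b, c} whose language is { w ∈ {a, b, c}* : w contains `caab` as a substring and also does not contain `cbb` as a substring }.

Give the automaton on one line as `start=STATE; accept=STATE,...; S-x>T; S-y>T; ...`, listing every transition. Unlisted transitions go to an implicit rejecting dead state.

Handle the two conditions separately and then intersect. The first has 5 states tracking whether and how much of `caab` has been seen; the second has 4 states tracking partial matches of the forbidden pattern `cbb`. A product state is a pair (one from each), accepting exactly when both do.
With 13 states:
          a    b    c  
>  q0     q0   q0   q1 
   q1     q2   q3   q1 
   q2     q4   q0   q1 
   q3     q0   q5   q1 
   q4     q0   q6   q1 
   q5     q5   q5   q7 
 * q6     q6   q6   q8 
   q7     q9   q5   q7 
 * q8     q6  q10   q8 
   q9    q11   q5   q7 
 * q10    q6  q12   q8 
   q11    q5  q12   q7 
   q12   q12  q12  q12 
(> = start, * = accepting)

start=q0; accept=q6,q8,q10; q0-a>q0; q0-b>q0; q0-c>q1; q1-a>q2; q1-b>q3; q1-c>q1; q2-a>q4; q2-b>q0; q2-c>q1; q3-a>q0; q3-b>q5; q3-c>q1; q4-a>q0; q4-b>q6; q4-c>q1; q5-a>q5; q5-b>q5; q5-c>q7; q6-a>q6; q6-b>q6; q6-c>q8; q7-a>q9; q7-b>q5; q7-c>q7; q8-a>q6; q8-b>q10; q8-c>q8; q9-a>q11; q9-b>q5; q9-c>q7; q10-a>q6; q10-b>q12; q10-c>q8; q11-a>q5; q11-b>q12; q11-c>q7; q12-a>q12; q12-b>q12; q12-c>q12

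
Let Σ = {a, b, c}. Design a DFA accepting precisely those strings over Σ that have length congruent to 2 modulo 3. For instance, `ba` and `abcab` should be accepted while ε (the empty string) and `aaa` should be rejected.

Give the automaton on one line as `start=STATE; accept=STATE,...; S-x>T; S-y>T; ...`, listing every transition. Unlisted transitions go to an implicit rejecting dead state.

start=s0; accept=s2; s0-a>s1; s0-b>s1; s0-c>s1; s1-a>s2; s1-b>s2; s1-c>s2; s2-a>s0; s2-b>s0; s2-c>s0

Count input length modulo 3: every symbol advances one step around the cycle s0 → s1 → s2 → s0. Accept at s2.
        a   b   c  
>  s0   s1  s1  s1 
   s1   s2  s2  s2 
 * s2   s0  s0  s0 
(> = start, * = accepting)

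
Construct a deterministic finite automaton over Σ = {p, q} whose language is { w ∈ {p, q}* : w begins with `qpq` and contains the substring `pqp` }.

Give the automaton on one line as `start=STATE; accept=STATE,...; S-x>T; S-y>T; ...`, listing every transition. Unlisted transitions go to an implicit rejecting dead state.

start=s0; accept=s8; s0-p>s1; s0-q>s2; s1-p>s1; s1-q>s3; s2-p>s4; s2-q>s5; s3-p>s6; s3-q>s5; s4-p>s1; s4-q>s7; s5-p>s1; s5-q>s5; s6-p>s6; s6-q>s6; s7-p>s8; s7-q>s9; s8-p>s8; s8-q>s8; s9-p>s10; s9-q>s9; s10-p>s10; s10-q>s7

Handle the two conditions separately and then intersect. One (5 states) tracks whether the input so far still matches the prefix `qpq`; the other (4 states) tracks whether and how much of `pqp` has been seen. Each combined state is a pair, one component from each; accept when both components accept.
With 11 states:
          p    q  
>  s0     s1   s2 
   s1     s1   s3 
   s2     s4   s5 
   s3     s6   s5 
   s4     s1   s7 
   s5     s1   s5 
   s6     s6   s6 
   s7     s8   s9 
 * s8     s8   s8 
   s9    s10   s9 
   s10   s10   s7 
(> = start, * = accepting)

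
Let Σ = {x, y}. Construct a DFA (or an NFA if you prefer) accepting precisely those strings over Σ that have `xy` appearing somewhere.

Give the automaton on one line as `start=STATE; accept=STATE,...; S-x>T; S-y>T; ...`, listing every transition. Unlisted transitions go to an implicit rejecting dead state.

start=q0; accept=q2; q0-x>q1; q0-y>q0; q1-x>q1; q1-y>q2; q2-x>q2; q2-y>q2

States q0..q1 record the length of the longest prefix of `xy` that matches the current input suffix. Reaching q2 means `xy` has been seen, and we stay there forever. Accept from q2.
3 states suffice.
        x   y  
>  q0   q1  q0 
   q1   q1  q2 
 * q2   q2  q2 
(> = start, * = accepting)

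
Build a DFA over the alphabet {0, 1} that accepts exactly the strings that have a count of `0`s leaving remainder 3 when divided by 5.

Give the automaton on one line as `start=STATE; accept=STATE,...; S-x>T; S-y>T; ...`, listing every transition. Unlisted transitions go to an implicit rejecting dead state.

The only thing that matters is how many `0`s have appeared, reduced mod 5. Use one state per residue: S0 for 0, …, S4 for 4. Reading `0` moves to the next residue; anything else stays put. S3 is accepting.
        0   1  
>  S0   S1  S0 
   S1   S2  S1 
   S2   S3  S2 
 * S3   S4  S3 
   S4   S0  S4 
(> = start, * = accepting)

start=S0; accept=S3; S0-0>S1; S0-1>S0; S1-0>S2; S1-1>S1; S2-0>S3; S2-1>S2; S3-0>S4; S3-1>S3; S4-0>S0; S4-1>S4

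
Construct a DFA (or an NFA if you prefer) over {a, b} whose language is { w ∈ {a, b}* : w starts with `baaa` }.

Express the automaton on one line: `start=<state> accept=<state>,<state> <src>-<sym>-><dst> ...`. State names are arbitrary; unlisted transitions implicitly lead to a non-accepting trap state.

Walk along `baaa` while the input agrees: from q0 take `b` to q1, and so on. Any deviation drops to the rejecting sink q5. Once q4 is reached the prefix is confirmed and every continuation is accepted.
        a   b  
>  q0   q5  q1 
   q1   q2  q5 
   q2   q3  q5 
   q3   q4  q5 
 * q4   q4  q4 
   q5   q5  q5 
(> = start, * = accepting)

start=q0 accept=q4 q0-a->q5 q0-b->q1 q1-a->q2 q1-b->q5 q2-a->q3 q2-b->q5 q3-a->q4 q3-b->q5 q4-a->q4 q4-b->q4 q5-a->q5 q5-b->q5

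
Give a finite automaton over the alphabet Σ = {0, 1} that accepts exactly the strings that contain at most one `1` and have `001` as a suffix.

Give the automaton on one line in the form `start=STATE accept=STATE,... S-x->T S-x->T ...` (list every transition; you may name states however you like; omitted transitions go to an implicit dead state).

Run two small machines in parallel and take their product. The first has 3 states tracking the count of `1`s, saturating at 2; the second has 4 states tracking how much of the suffix `001` has currently been matched. A product state is a pair (one from each), accepting exactly when both do. Minimizing collapses redundant product states.
5 states suffice.
       0  1 
>  A   B  C 
   B   D  C 
   C   C  C 
   D   D  E 
 * E   C  C 
(> = start, * = accepting)

start=A accept=E A-0->B A-1->C B-0->D B-1->C C-0->C C-1->C D-0->D D-1->E E-0->C E-1->C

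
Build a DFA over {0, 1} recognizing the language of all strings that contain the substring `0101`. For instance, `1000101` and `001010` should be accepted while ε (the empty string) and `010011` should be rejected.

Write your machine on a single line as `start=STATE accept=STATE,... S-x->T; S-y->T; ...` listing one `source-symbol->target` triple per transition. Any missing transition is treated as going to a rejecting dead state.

start=s0; accept=s4; s0-0->s1; s0-1->s0; s1-0->s1; s1-1->s2; s2-0->s3; s2-1->s0; s3-0->s1; s3-1->s4; s4-0->s4; s4-1->s4

States s0..s3 record the length of the longest prefix of `0101` that matches the current input suffix. Reaching s4 means `0101` has been seen, and we stay there forever. Accept from s4.
With 5 states:
        0   1  
>  s0   s1  s0 
   s1   s1  s2 
   s2   s3  s0 
   s3   s1  s4 
 * s4   s4  s4 
(> = start, * = accepting)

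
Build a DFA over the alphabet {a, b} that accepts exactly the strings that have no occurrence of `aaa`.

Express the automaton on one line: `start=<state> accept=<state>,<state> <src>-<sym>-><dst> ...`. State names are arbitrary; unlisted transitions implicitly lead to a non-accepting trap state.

Track partial matches of the forbidden pattern `aaa`. State q3 is a dead state reached once `aaa` has occurred; every other state accepts. q0 means no part of `aaa` is currently matched.
4 states suffice.
        a   b  
>* q0   q1  q0 
 * q1   q2  q0 
 * q2   q3  q0 
   q3   q3  q3 
(> = start, * = accepting)

start=q0 accept=q0,q1,q2 q0-a->q1 q0-b->q0 q1-a->q2 q1-b->q0 q2-a->q3 q2-b->q0 q3-a->q3 q3-b->q3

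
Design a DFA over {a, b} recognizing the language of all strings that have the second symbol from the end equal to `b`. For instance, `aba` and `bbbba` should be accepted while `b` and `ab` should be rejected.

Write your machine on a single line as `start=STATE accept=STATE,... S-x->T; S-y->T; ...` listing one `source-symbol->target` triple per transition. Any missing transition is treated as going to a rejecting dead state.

A DFA must remember the last 2 symbols (since which symbol is second-to-last isn't known until the input ends). Use one state per possible window of the last ≤2 symbols; accept from those whose window starts with `b`.
With 7 states:
        a   b  
>  q0   q1  q2 
   q1   q3  q4 
   q2   q5  q6 
   q3   q3  q4 
   q4   q5  q6 
 * q5   q3  q4 
 * q6   q5  q6 
(> = start, * = accepting)

start=q0; accept=q5,q6; q0-a->q1; q0-b->q2; q1-a->q3; q1-b->q4; q2-a->q5; q2-b->q6; q3-a->q3; q3-b->q4; q4-a->q5; q4-b->q6; q5-a->q3; q5-b->q4; q6-a->q5; q6-b->q6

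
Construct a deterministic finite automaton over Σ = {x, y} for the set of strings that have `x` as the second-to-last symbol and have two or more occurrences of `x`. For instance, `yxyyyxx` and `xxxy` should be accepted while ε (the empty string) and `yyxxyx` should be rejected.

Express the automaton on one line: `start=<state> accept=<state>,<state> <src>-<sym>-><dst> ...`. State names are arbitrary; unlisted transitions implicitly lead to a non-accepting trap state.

start=s0 accept=s3,s7,s8,s11 s0-x->s1 s0-y->s2 s1-x->s3 s1-y->s4 s2-x->s5 s2-y->s6 s3-x->s7 s3-y->s8 s4-x->s9 s4-y->s10 s5-x->s3 s5-y->s4 s6-x->s5 s6-y->s6 s7-x->s7 s7-y->s11 s8-x->s12 s8-y->s13 s9-x->s7 s9-y->s8 s10-x->s9 s10-y->s10 s11-x->s12 s11-y->s14 s12-x->s7 s12-y->s11 s13-x->s12 s13-y->s13 s14-x->s12 s14-y->s14

Build one automaton per condition and run them in lockstep. One (7 states) tracks the last 2 symbols read; the other (4 states) tracks the count of `x`s, saturating at 3. Each combined state is a pair, one component from each; accept when both components accept.
A 15-state machine:
          x    y  
>  s0     s1   s2 
   s1     s3   s4 
   s2     s5   s6 
 * s3     s7   s8 
   s4     s9  s10 
   s5     s3   s4 
   s6     s5   s6 
 * s7     s7  s11 
 * s8    s12  s13 
   s9     s7   s8 
   s10    s9  s10 
 * s11   s12  s14 
   s12    s7  s11 
   s13   s12  s13 
   s14   s12  s14 
(> = start, * = accepting)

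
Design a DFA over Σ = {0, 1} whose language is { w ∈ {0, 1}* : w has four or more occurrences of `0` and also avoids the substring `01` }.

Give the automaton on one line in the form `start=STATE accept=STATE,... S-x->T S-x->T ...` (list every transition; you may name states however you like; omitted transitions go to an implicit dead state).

Handle the two conditions separately and then intersect. One (6 states) tracks the count of `0`s, saturating at 5; the other (3 states) tracks partial matches of the forbidden pattern `01`. Each combined state is a pair, one component from each; accept when both components accept. Equivalent product states are then merged.
A 6-state machine:
       0  1 
>  A   B  A 
   B   C  D 
   C   E  D 
   D   D  D 
   E   F  D 
 * F   F  D 
(> = start, * = accepting)

start=A accept=F A-0->B A-1->A B-0->C B-1->D C-0->E C-1->D D-0->D D-1->D E-0->F E-1->D F-0->F F-1->D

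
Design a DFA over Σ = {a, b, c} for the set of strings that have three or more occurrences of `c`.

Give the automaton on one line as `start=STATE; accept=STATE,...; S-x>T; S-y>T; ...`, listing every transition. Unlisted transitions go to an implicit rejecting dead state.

Count `c`s, saturating at 4: states S0 through S3 mean 0 through 3 `c`s seen; S4 means more than 3. Each `c` increments (capped at S4); other symbols loop. Accept from {S3, S4}.
5 states suffice.
        a   b   c  
>  S0   S0  S0  S1 
   S1   S1  S1  S2 
   S2   S2  S2  S3 
 * S3   S3  S3  S4 
 * S4   S4  S4  S4 
(> = start, * = accepting)

start=S0; accept=S3,S4; S0-a>S0; S0-b>S0; S0-c>S1; S1-a>S1; S1-b>S1; S1-c>S2; S2-a>S2; S2-b>S2; S2-c>S3; S3-a>S3; S3-b>S3; S3-c>S4; S4-a>S4; S4-b>S4; S4-c>S4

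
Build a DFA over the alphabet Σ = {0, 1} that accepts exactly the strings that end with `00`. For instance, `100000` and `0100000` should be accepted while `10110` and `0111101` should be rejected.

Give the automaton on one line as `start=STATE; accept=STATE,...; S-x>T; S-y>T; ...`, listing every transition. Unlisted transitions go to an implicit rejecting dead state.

Let each state record the length of the longest suffix of the input read so far that is also a prefix of `00`. q1 means the last symbol is `0`; q2 means the last 2 symbols are `00`. Accept only at q2, where the string currently ends in `00`.
3 states suffice.
        0   1  
>  q0   q1  q0 
   q1   q2  q0 
 * q2   q2  q0 
(> = start, * = accepting)

start=q0; accept=q2; q0-0>q1; q0-1>q0; q1-0>q2; q1-1>q0; q2-0>q2; q2-1>q0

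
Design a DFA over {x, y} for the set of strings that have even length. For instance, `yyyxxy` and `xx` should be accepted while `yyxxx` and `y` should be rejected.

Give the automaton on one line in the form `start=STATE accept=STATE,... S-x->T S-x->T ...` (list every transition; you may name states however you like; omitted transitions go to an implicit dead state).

start=q0 accept=q0 q0-x->q1 q0-y->q1 q1-x->q0 q1-y->q0

Only the length mod 2 matters, so use a 2-cycle: from any state, every input symbol moves to the next state, wrapping q1 back to q0. Mark q0 accepting.
2 states suffice.
        x   y  
>* q0   q1  q1 
   q1   q0  q0 
(> = start, * = accepting)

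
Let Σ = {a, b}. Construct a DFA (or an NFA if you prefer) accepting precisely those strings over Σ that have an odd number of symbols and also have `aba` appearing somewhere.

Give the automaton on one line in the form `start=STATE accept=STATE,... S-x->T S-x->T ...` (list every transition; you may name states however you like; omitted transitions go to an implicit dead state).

Build one automaton per condition and run them in lockstep. One (2 states) tracks the input length modulo 2; the other (4 states) tracks whether and how much of `aba` has been seen. Each combined state is a pair, one component from each; accept when both components accept.
8 states suffice.
        a   b  
>  s0   s1  s2 
   s1   s3  s4 
   s2   s3  s0 
   s3   s1  s5 
   s4   s6  s2 
   s5   s7  s0 
 * s6   s7  s7 
   s7   s6  s6 
(> = start, * = accepting)

start=s0 accept=s6 s0-a->s1 s0-b->s2 s1-a->s3 s1-b->s4 s2-a->s3 s2-b->s0 s3-a->s1 s3-b->s5 s4-a->s6 s4-b->s2 s5-a->s7 s5-b->s0 s6-a->s7 s6-b->s7 s7-a->s6 s7-b->s6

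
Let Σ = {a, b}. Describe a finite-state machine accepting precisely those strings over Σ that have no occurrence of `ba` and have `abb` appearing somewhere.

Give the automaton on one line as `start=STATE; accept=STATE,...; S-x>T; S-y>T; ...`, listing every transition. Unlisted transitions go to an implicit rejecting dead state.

Build one automaton per condition and run them in lockstep. The first has 3 states tracking partial matches of the forbidden pattern `ba`; the second has 4 states tracking whether and how much of `abb` has been seen. A product state is a pair (one from each), accepting exactly when both do. Equivalent product states are then merged.
5 states suffice.
        a   b  
>  s0   s1  s2 
   s1   s1  s3 
   s2   s2  s2 
   s3   s2  s4 
 * s4   s2  s4 
(> = start, * = accepting)

start=s0; accept=s4; s0-a>s1; s0-b>s2; s1-a>s1; s1-b>s3; s2-a>s2; s2-b>s2; s3-a>s2; s3-b>s4; s4-a>s2; s4-b>s4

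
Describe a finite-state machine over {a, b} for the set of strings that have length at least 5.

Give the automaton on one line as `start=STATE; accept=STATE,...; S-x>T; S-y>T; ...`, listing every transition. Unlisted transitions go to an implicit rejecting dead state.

We only need to distinguish lengths 0, 1, …, 5, and '>5'. Chain S0 → S1 → S2 → S3 → S4 → S5 → S6 on every symbol, with S6 looping. Accepting states: {S5, S6}.
        a   b  
>  S0   S1  S1 
   S1   S2  S2 
   S2   S3  S3 
   S3   S4  S4 
   S4   S5  S5 
 * S5   S6  S6 
 * S6   S6  S6 
(> = start, * = accepting)

start=S0; accept=S5,S6; S0-a>S1; S0-b>S1; S1-a>S2; S1-b>S2; S2-a>S3; S2-b>S3; S3-a>S4; S3-b>S4; S4-a>S5; S4-b>S5; S5-a>S6; S5-b>S6; S6-a>S6; S6-b>S6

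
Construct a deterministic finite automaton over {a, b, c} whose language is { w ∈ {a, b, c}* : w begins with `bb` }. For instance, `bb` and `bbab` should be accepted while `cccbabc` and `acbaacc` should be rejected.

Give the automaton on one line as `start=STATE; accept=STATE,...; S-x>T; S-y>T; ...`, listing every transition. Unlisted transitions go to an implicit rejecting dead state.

start=S0; accept=S2; S0-a>S3; S0-b>S1; S0-c>S3; S1-a>S3; S1-b>S2; S1-c>S3; S2-a>S2; S2-b>S2; S2-c>S2; S3-a>S3; S3-b>S3; S3-c>S3

Walk along `bb` while the input agrees: from S0 take `b` to S1, and so on. Any deviation drops to the rejecting sink S3. Once S2 is reached the prefix is confirmed and every continuation is accepted.
With 4 states:
        a   b   c  
>  S0   S3  S1  S3 
   S1   S3  S2  S3 
 * S2   S2  S2  S2 
   S3   S3  S3  S3 
(> = start, * = accepting)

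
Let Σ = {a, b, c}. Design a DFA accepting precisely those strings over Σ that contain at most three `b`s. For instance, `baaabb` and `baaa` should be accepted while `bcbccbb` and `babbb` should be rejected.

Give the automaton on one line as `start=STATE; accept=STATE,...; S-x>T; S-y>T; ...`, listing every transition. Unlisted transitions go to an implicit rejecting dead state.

Only the number of `b`s matters, and only up to 4. Make a chain s0 → s1 → s2 → s3 → s4 advanced by each `b` (with s4 absorbing); every other symbol self-loops. The accepting set is {s0, s1, s2, s3}.
5 states suffice.
        a   b   c  
>* s0   s0  s1  s0 
 * s1   s1  s2  s1 
 * s2   s2  s3  s2 
 * s3   s3  s4  s3 
   s4   s4  s4  s4 
(> = start, * = accepting)

start=s0; accept=s0,s1,s2,s3; s0-a>s0; s0-b>s1; s0-c>s0; s1-a>s1; s1-b>s2; s1-c>s1; s2-a>s2; s2-b>s3; s2-c>s2; s3-a>s3; s3-b>s4; s3-c>s3; s4-a>s4; s4-b>s4; s4-c>s4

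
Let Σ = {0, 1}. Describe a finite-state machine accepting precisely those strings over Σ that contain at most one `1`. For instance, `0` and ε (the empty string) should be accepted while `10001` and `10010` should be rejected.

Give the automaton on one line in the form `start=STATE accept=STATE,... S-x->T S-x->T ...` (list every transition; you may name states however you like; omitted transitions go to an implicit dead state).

start=s0 accept=s0,s1 s0-0->s0 s0-1->s1 s1-0->s1 s1-1->s2 s2-0->s2 s2-1->s2

Count `1`s, saturating at 2: state s0 means no `1` yet, s1 means one `1` seen, s2 means more than one. Each `1` increments (capped at s2); other symbols loop. Accept from {s0, s1}.
        0   1  
>* s0   s0  s1 
 * s1   s1  s2 
   s2   s2  s2 
(> = start, * = accepting)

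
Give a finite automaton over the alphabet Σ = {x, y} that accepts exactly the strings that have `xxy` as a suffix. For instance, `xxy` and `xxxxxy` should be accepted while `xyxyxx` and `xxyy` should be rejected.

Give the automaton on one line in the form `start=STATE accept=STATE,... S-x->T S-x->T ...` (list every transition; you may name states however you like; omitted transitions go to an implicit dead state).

Let each state record the length of the longest suffix of the input read so far that is also a prefix of `xxy`. q1 means the last symbol is `x`; q2 means the last 2 symbols are `xx`; q3 means the last 3 symbols are `xxy`. Accept only at q3, where the string currently ends in `xxy`.
4 states suffice.
        x   y  
>  q0   q1  q0 
   q1   q2  q0 
   q2   q2  q3 
 * q3   q1  q0 
(> = start, * = accepting)

start=q0 accept=q3 q0-x->q1 q0-y->q0 q1-x->q2 q1-y->q0 q2-x->q2 q2-y->q3 q3-x->q1 q3-y->q0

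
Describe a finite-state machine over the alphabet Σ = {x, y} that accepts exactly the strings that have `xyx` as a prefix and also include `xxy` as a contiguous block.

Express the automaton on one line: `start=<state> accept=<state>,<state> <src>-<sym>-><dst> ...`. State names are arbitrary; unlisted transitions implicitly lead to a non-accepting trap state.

start=s0 accept=s7 s0-x->s1 s0-y->s2 s1-x->s2 s1-y->s3 s2-x->s2 s2-y->s2 s3-x->s4 s3-y->s2 s4-x->s5 s4-y->s6 s5-x->s5 s5-y->s7 s6-x->s4 s6-y->s6 s7-x->s7 s7-y->s7

Build one automaton per condition and run them in lockstep. The first has 5 states tracking whether the input so far still matches the prefix `xyx`; the second has 4 states tracking whether and how much of `xxy` has been seen. A product state is a pair (one from each), accepting exactly when both do. After merging equivalent states the machine shrinks.
        x   y  
>  s0   s1  s2 
   s1   s2  s3 
   s2   s2  s2 
   s3   s4  s2 
   s4   s5  s6 
   s5   s5  s7 
   s6   s4  s6 
 * s7   s7  s7 
(> = start, * = accepting)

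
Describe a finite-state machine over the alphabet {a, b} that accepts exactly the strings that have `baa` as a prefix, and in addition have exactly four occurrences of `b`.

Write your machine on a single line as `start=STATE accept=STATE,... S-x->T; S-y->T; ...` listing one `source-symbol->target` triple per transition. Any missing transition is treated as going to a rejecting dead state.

Run two small machines in parallel and take their product. The first has 5 states tracking whether the input so far still matches the prefix `baa`; the second has 6 states tracking the count of `b`s, saturating at 5. A product state is a pair (one from each), accepting exactly when both do. After merging equivalent states the machine shrinks.
With 8 states:
        a   b  
>  S0   S1  S2 
   S1   S1  S1 
   S2   S3  S1 
   S3   S4  S1 
   S4   S4  S5 
   S5   S5  S6 
   S6   S6  S7 
 * S7   S7  S1 
(> = start, * = accepting)

start=S0; accept=S7; S0-a->S1; S0-b->S2; S1-a->S1; S1-b->S1; S2-a->S3; S2-b->S1; S3-a->S4; S3-b->S1; S4-a->S4; S4-b->S5; S5-a->S5; S5-b->S6; S6-a->S6; S6-b->S7; S7-a->S7; S7-b->S1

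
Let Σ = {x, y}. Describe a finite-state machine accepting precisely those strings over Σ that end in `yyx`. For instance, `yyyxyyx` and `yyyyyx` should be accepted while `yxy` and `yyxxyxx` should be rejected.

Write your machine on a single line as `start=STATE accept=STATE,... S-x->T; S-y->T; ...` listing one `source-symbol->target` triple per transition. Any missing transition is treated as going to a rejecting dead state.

start=q0; accept=q3; q0-x->q0; q0-y->q1; q1-x->q0; q1-y->q2; q2-x->q3; q2-y->q2; q3-x->q0; q3-y->q1

Remember how much of `yyx` the current input suffix matches. State q0 means no match yet; q1 means the last symbol is `y`; q2 means the last 2 symbols are `yy`; q3 means the last 3 symbols are `yyx`. Only q3 accepts. On a mismatch, fall back to the longest proper suffix that is still a prefix of `yyx`.
A 4-state machine:
        x   y  
>  q0   q0  q1 
   q1   q0  q2 
   q2   q3  q2 
 * q3   q0  q1 
(> = start, * = accepting)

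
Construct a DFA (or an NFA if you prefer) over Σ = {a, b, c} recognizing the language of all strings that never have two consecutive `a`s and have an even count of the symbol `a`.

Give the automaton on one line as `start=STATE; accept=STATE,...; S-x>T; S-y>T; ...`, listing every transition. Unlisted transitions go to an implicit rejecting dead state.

Handle the two conditions separately and then intersect. The first has 3 states tracking partial matches of the forbidden pattern `aa`; the second has 2 states tracking the count of `a`s modulo 2. A product state is a pair (one from each), accepting exactly when both do.
6 states suffice.
        a   b   c  
>* q0   q1  q0  q0 
   q1   q2  q3  q3 
   q2   q4  q2  q2 
   q3   q5  q3  q3 
   q4   q2  q4  q4 
 * q5   q4  q0  q0 
(> = start, * = accepting)

start=q0; accept=q0,q5; q0-a>q1; q0-b>q0; q0-c>q0; q1-a>q2; q1-b>q3; q1-c>q3; q2-a>q4; q2-b>q2; q2-c>q2; q3-a>q5; q3-b>q3; q3-c>q3; q4-a>q2; q4-b>q4; q4-c>q4; q5-a>q4; q5-b>q0; q5-c>q0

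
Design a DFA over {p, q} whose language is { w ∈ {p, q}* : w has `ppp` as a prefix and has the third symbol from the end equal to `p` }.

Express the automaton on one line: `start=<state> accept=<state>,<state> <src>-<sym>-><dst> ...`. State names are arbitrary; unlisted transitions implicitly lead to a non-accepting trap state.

start=A accept=H,P,R,S A-p->B A-q->C B-p->D B-q->E C-p->F C-q->G D-p->H D-q->I E-p->J E-q->K F-p->L F-q->M G-p->N G-q->O H-p->H H-q->P I-p->J I-q->K J-p->L J-q->M K-p->N K-q->O L-p->Q L-q->I M-p->J M-q->K N-p->L N-q->M O-p->N O-q->O P-p->R P-q->S Q-p->Q Q-q->I R-p->T R-q->U S-p->V S-q->W T-p->H T-q->P U-p->R U-q->S V-p->T V-q->U W-p->V W-q->W

Handle the two conditions separately and then intersect. One (5 states) tracks whether the input so far still matches the prefix `ppp`; the other (15 states) tracks the last 3 symbols read. Each combined state is a pair, one component from each; accept when both components accept.
With 23 states:
       p  q 
>  A   B  C 
   B   D  E 
   C   F  G 
   D   H  I 
   E   J  K 
   F   L  M 
   G   N  O 
 * H   H  P 
   I   J  K 
   J   L  M 
   K   N  O 
   L   Q  I 
   M   J  K 
   N   L  M 
   O   N  O 
 * P   R  S 
   Q   Q  I 
 * R   T  U 
 * S   V  W 
   T   H  P 
   U   R  S 
   V   T  U 
   W   V  W 
(> = start, * = accepting)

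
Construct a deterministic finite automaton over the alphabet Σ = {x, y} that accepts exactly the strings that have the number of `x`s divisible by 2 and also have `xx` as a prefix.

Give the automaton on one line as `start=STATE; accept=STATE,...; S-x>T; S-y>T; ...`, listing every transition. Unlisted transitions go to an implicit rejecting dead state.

Handle the two conditions separately and then intersect. One (2 states) tracks the count of `x`s modulo 2; the other (4 states) tracks whether the input so far still matches the prefix `xx`. Each combined state is a pair, one component from each; accept when both components accept. After merging equivalent states the machine shrinks.
        x   y  
>  q0   q1  q2 
   q1   q3  q2 
   q2   q2  q2 
 * q3   q4  q3 
   q4   q3  q4 
(> = start, * = accepting)

start=q0; accept=q3; q0-x>q1; q0-y>q2; q1-x>q3; q1-y>q2; q2-x>q2; q2-y>q2; q3-x>q4; q3-y>q3; q4-x>q3; q4-y>q4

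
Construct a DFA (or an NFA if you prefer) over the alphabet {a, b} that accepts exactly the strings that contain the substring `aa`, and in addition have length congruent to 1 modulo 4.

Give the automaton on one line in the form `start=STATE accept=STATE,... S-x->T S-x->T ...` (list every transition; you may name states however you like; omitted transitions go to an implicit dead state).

start=s0 accept=s11 s0-a->s1 s0-b->s2 s1-a->s3 s1-b->s4 s2-a->s5 s2-b->s4 s3-a->s6 s3-b->s6 s4-a->s7 s4-b->s8 s5-a->s6 s5-b->s8 s6-a->s9 s6-b->s9 s7-a->s9 s7-b->s0 s8-a->s10 s8-b->s0 s9-a->s11 s9-b->s11 s10-a->s11 s10-b->s2 s11-a->s3 s11-b->s3

Build one automaton per condition and run them in lockstep. The first has 3 states tracking whether and how much of `aa` has been seen; the second has 4 states tracking the input length modulo 4. A product state is a pair (one from each), accepting exactly when both do.
12 states suffice.
          a    b  
>  s0     s1   s2 
   s1     s3   s4 
   s2     s5   s4 
   s3     s6   s6 
   s4     s7   s8 
   s5     s6   s8 
   s6     s9   s9 
   s7     s9   s0 
   s8    s10   s0 
   s9    s11  s11 
   s10   s11   s2 
 * s11    s3   s3 
(> = start, * = accepting)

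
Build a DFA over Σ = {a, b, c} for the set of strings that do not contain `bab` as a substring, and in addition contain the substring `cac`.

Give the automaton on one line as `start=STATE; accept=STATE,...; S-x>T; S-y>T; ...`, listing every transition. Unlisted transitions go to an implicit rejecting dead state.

start=S0; accept=S6,S7,S8; S0-a>S0; S0-b>S1; S0-c>S2; S1-a>S3; S1-b>S1; S1-c>S2; S2-a>S4; S2-b>S1; S2-c>S2; S3-a>S0; S3-b>S5; S3-c>S2; S4-a>S0; S4-b>S1; S4-c>S6; S5-a>S5; S5-b>S5; S5-c>S5; S6-a>S6; S6-b>S7; S6-c>S6; S7-a>S8; S7-b>S7; S7-c>S6; S8-a>S6; S8-b>S5; S8-c>S6

Run two small machines in parallel and take their product. The first has 4 states tracking partial matches of the forbidden pattern `bab`; the second has 4 states tracking whether and how much of `cac` has been seen. A product state is a pair (one from each), accepting exactly when both do. Equivalent product states are then merged.
        a   b   c  
>  S0   S0  S1  S2 
   S1   S3  S1  S2 
   S2   S4  S1  S2 
   S3   S0  S5  S2 
   S4   S0  S1  S6 
   S5   S5  S5  S5 
 * S6   S6  S7  S6 
 * S7   S8  S7  S6 
 * S8   S6  S5  S6 
(> = start, * = accepting)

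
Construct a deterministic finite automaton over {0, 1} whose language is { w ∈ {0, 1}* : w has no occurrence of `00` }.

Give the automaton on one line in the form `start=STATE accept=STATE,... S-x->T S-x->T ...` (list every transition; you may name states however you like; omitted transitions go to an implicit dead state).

This is the complement of 'contains `00`'. Use the same substring-matching states — s0 through s2 holding how much of `00` has just been matched — but flip the accepting set: everything except the trap s2 accepts.
With 3 states:
        0   1  
>* s0   s1  s0 
 * s1   s2  s0 
   s2   s2  s2 
(> = start, * = accepting)

start=s0 accept=s0,s1 s0-0->s1 s0-1->s0 s1-0->s2 s1-1->s0 s2-0->s2 s2-1->s2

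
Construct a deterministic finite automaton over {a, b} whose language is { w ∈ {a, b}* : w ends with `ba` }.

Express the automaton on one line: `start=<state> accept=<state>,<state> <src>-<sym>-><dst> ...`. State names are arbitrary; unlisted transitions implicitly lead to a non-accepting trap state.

Remember how much of `ba` the current input suffix matches. State S0 means no match yet; S1 means the last symbol is `b`; S2 means the last 2 symbols are `ba`. Only S2 accepts. On a mismatch, fall back to the longest proper suffix that is still a prefix of `ba`.
        a   b  
>  S0   S0  S1 
   S1   S2  S1 
 * S2   S0  S1 
(> = start, * = accepting)

start=S0 accept=S2 S0-a->S0 S0-b->S1 S1-a->S2 S1-b->S1 S2-a->S0 S2-b->S1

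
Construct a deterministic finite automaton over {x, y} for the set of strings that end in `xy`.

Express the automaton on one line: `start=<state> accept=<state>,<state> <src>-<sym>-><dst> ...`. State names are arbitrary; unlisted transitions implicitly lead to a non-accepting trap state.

Remember how much of `xy` the current input suffix matches. State S0 means no match yet; S1 means the last symbol is `x`; S2 means the last 2 symbols are `xy`. Only S2 accepts. On a mismatch, fall back to the longest proper suffix that is still a prefix of `xy`.
A 3-state machine:
        x   y  
>  S0   S1  S0 
   S1   S1  S2 
 * S2   S1  S0 
(> = start, * = accepting)

start=S0 accept=S2 S0-x->S1 S0-y->S0 S1-x->S1 S1-y->S2 S2-x->S1 S2-y->S0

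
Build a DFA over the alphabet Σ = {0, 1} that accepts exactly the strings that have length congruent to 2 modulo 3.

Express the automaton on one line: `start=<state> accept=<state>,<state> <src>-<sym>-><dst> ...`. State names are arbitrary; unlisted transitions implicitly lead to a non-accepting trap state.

Count input length modulo 3: every symbol advances one step around the cycle q0 → q1 → q2 → q0. Accept at q2.
        0   1  
>  q0   q1  q1 
   q1   q2  q2 
 * q2   q0  q0 
(> = start, * = accepting)

start=q0 accept=q2 q0-0->q1 q0-1->q1 q1-0->q2 q1-1->q2 q2-0->q0 q2-1->q0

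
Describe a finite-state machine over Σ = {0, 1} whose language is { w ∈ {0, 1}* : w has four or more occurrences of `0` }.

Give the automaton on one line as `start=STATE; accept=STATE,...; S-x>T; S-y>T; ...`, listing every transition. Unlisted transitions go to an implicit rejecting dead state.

start=S0; accept=S4,S5; S0-0>S1; S0-1>S0; S1-0>S2; S1-1>S1; S2-0>S3; S2-1>S2; S3-0>S4; S3-1>S3; S4-0>S5; S4-1>S4; S5-0>S5; S5-1>S5

Only the number of `0`s matters, and only up to 5. Make a chain S0 → S1 → S2 → S3 → S4 → S5 advanced by each `0` (with S5 absorbing); every other symbol self-loops. The accepting set is {S4, S5}.
A 6-state machine:
        0   1  
>  S0   S1  S0 
   S1   S2  S1 
   S2   S3  S2 
   S3   S4  S3 
 * S4   S5  S4 
 * S5   S5  S5 
(> = start, * = accepting)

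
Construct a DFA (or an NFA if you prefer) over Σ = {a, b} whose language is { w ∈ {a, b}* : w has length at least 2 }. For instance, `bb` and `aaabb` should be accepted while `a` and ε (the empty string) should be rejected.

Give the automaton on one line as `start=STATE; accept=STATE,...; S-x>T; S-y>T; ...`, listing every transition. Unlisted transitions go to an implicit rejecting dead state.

We only need to distinguish lengths 0, 1, …, 2, and '>2'. Chain q0 → q1 → q2 → q3 on every symbol, with q3 looping. Accepting states: {q2, q3}.
A 4-state machine:
        a   b  
>  q0   q1  q1 
   q1   q2  q2 
 * q2   q3  q3 
 * q3   q3  q3 
(> = start, * = accepting)

start=q0; accept=q2,q3; q0-a>q1; q0-b>q1; q1-a>q2; q1-b>q2; q2-a>q3; q2-b>q3; q3-a>q3; q3-b>q3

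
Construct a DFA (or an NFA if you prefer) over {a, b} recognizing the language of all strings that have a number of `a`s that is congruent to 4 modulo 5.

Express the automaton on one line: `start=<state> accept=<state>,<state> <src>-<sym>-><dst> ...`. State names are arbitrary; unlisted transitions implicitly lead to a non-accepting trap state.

start=q0 accept=q4 q0-a->q1 q0-b->q0 q1-a->q2 q1-b->q1 q2-a->q3 q2-b->q2 q3-a->q4 q3-b->q3 q4-a->q0 q4-b->q4

The only thing that matters is how many `a`s have appeared, reduced mod 5. Use one state per residue: q0 for 0, …, q4 for 4. Reading `a` moves to the next residue; anything else stays put. q4 is accepting.
A 5-state machine:
        a   b  
>  q0   q1  q0 
   q1   q2  q1 
   q2   q3  q2 
   q3   q4  q3 
 * q4   q0  q4 
(> = start, * = accepting)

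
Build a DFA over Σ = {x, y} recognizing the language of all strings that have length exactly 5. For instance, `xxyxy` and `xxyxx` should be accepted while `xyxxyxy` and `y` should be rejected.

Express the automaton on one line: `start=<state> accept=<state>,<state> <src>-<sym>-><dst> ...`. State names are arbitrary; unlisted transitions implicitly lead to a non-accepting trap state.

Count input length up to 6: every symbol moves from q0 toward q6, which means 'more than 5' and absorbs. Accept from {q5}.
A 7-state machine:
        x   y  
>  q0   q1  q1 
   q1   q2  q2 
   q2   q3  q3 
   q3   q4  q4 
   q4   q5  q5 
 * q5   q6  q6 
   q6   q6  q6 
(> = start, * = accepting)

start=q0 accept=q5 q0-x->q1 q0-y->q1 q1-x->q2 q1-y->q2 q2-x->q3 q2-y->q3 q3-x->q4 q3-y->q4 q4-x->q5 q4-y->q5 q5-x->q6 q5-y->q6 q6-x->q6 q6-y->q6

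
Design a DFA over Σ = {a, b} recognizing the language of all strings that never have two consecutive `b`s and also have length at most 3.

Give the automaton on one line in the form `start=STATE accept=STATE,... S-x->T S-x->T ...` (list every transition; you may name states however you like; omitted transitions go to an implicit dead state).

Handle the two conditions separately and then intersect. The first has 3 states tracking partial matches of the forbidden pattern `bb`; the second has 5 states tracking the input length, saturating at 4. A product state is a pair (one from each), accepting exactly when both do. After merging equivalent states the machine shrinks.
With 7 states:
        a   b  
>* q0   q1  q2 
 * q1   q3  q4 
 * q2   q3  q5 
 * q3   q6  q6 
 * q4   q6  q5 
   q5   q5  q5 
 * q6   q5  q5 
(> = start, * = accepting)

start=q0 accept=q0,q1,q2,q3,q4,q6 q0-a->q1 q0-b->q2 q1-a->q3 q1-b->q4 q2-a->q3 q2-b->q5 q3-a->q6 q3-b->q6 q4-a->q6 q4-b->q5 q5-a->q5 q5-b->q5 q6-a->q5 q6-b->q5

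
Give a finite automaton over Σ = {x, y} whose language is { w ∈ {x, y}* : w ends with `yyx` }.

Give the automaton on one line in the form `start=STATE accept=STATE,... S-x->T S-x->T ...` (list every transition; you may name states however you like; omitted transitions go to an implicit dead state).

Let each state record the length of the longest suffix of the input read so far that is also a prefix of `yyx`. q1 means the last symbol is `y`; q2 means the last 2 symbols are `yy`; q3 means the last 3 symbols are `yyx`. Accept only at q3, where the string currently ends in `yyx`.
        x   y  
>  q0   q0  q1 
   q1   q0  q2 
   q2   q3  q2 
 * q3   q0  q1 
(> = start, * = accepting)

start=q0 accept=q3 q0-x->q0 q0-y->q1 q1-x->q0 q1-y->q2 q2-x->q3 q2-y->q2 q3-x->q0 q3-y->q1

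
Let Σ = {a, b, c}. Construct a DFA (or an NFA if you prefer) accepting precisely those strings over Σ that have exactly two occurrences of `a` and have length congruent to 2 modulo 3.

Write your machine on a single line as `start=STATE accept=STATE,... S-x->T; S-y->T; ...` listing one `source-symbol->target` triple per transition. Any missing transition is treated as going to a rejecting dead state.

Build one automaton per condition and run them in lockstep. One (4 states) tracks the count of `a`s, saturating at 3; the other (3 states) tracks the input length modulo 3. Each combined state is a pair, one component from each; accept when both components accept.
With 12 states:
          a    b    c  
>  S0     S1   S2   S2 
   S1     S3   S4   S4 
   S2     S4   S5   S5 
 * S3     S6   S7   S7 
   S4     S7   S8   S8 
   S5     S8   S0   S0 
   S6     S9   S9   S9 
   S7     S9  S10  S10 
   S8    S10   S1   S1 
   S9    S11  S11  S11 
   S10   S11   S3   S3 
   S11    S6   S6   S6 
(> = start, * = accepting)

start=S0; accept=S3; S0-a->S1; S0-b->S2; S0-c->S2; S1-a->S3; S1-b->S4; S1-c->S4; S2-a->S4; S2-b->S5; S2-c->S5; S3-a->S6; S3-b->S7; S3-c->S7; S4-a->S7; S4-b->S8; S4-c->S8; S5-a->S8; S5-b->S0; S5-c->S0; S6-a->S9; S6-b->S9; S6-c->S9; S7-a->S9; S7-b->S10; S7-c->S10; S8-a->S10; S8-b->S1; S8-c->S1; S9-a->S11; S9-b->S11; S9-c->S11; S10-a->S11; S10-b->S3; S10-c->S3; S11-a->S6; S11-b->S6; S11-c->S6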